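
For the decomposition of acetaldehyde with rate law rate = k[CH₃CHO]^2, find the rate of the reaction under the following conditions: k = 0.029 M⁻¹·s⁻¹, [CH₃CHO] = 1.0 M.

0.029 M/s

Step 1: Identify the rate law: rate = k[CH₃CHO]^2
Step 2: Substitute values: rate = 0.029 × (1.0)^2
Step 3: Calculate: rate = 0.029 × 1 = 0.029 M/s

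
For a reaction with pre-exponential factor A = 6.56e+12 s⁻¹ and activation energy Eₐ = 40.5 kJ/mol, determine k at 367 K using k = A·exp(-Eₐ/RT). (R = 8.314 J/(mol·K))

1.13e+07 s⁻¹

Step 1: Use the Arrhenius equation: k = A × exp(-Eₐ/RT)
Step 2: Convert Eₐ to J/mol: 40.5 kJ/mol = 40500 J/mol
Step 3: Calculate the exponent: -Eₐ/(RT) = -40500/(8.314 × 367) = -13.27330
Step 4: k = 6.56e+12 × exp(-13.27330)
Step 5: k = 6.56e+12 × 1.71980e-06 = 1.1282e+07 s⁻¹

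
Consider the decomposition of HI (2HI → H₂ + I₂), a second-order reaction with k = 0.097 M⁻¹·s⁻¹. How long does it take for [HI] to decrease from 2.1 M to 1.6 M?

1.534 s

Step 1: For second-order: t = (1/[HI] - 1/[HI]₀)/k
Step 2: t = (1/1.6 - 1/2.1)/0.097
Step 3: t = (0.625 - 0.4762)/0.097
Step 4: t = 0.1488/0.097 = 1.534 s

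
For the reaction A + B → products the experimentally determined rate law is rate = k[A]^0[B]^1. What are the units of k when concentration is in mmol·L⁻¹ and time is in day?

day⁻¹

Step 1: Overall order = 0 + 1 = 1.
Step 2: rate has units mmol·L⁻¹·day⁻¹; [A]^0[B]^1 has units (mmol·L⁻¹)^1.
Step 3: k = rate/([A]^0[B]^1), so units of k = (mmol·L⁻¹)^(1-1)·day⁻¹ = day⁻¹.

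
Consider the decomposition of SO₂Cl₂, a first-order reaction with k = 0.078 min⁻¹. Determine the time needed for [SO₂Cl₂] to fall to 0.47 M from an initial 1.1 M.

10.9 min

Step 1: For first-order: t = ln([SO₂Cl₂]₀/[SO₂Cl₂])/k
Step 2: t = ln(1.1/0.47)/0.078
Step 3: t = ln(2.34)/0.078
Step 4: t = 0.8503/0.078 = 10.9 min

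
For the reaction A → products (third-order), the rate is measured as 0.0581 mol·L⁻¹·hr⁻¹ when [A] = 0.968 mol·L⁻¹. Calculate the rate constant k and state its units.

0.06405 (mol·L⁻¹)⁻²·hr⁻¹

Step 1: rate = k[A]^3, so k = rate / [A]^3.
Step 2: k = 0.0581 / (0.968)^3 = 0.0581 / 0.907.
Step 3: k = 0.06405 (mol·L⁻¹)⁻²·hr⁻¹.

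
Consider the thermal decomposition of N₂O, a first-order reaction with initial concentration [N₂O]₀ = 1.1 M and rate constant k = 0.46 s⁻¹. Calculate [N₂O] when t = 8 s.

0.02775 M

Step 1: For a first-order reaction: [N₂O] = [N₂O]₀ × e^(-kt)
Step 2: [N₂O] = 1.1 × e^(-0.46 × 8)
Step 3: [N₂O] = 1.1 × e^(-3.68)
Step 4: [N₂O] = 1.1 × 0.025223 = 0.02775 M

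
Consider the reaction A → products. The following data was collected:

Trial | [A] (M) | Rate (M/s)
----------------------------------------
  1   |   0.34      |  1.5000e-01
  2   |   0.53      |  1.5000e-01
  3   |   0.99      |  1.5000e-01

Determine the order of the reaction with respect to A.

zeroth order (0)

Step 1: Compare trials - when concentration changes, rate stays constant.
Step 2: rate₂/rate₁ = 1.5000e-01/1.5000e-01 = 1
Step 3: [A]₂/[A]₁ = 0.53/0.34 = 1.559
Step 4: Since rate ratio ≈ (conc ratio)^0, the reaction is zeroth order.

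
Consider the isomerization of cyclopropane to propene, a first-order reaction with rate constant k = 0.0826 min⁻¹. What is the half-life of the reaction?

8.392 min

Step 1: For a first-order reaction, t₁/₂ = ln(2)/k
Step 2: t₁/₂ = ln(2)/0.0826
Step 3: t₁/₂ = 0.6931/0.0826 = 8.392 min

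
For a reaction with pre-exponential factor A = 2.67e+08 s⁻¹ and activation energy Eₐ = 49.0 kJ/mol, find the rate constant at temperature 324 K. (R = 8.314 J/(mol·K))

3.36e+00 s⁻¹

Step 1: Use the Arrhenius equation: k = A × exp(-Eₐ/RT)
Step 2: Convert Eₐ to J/mol: 49.0 kJ/mol = 49000 J/mol
Step 3: Calculate the exponent: -Eₐ/(RT) = -49000/(8.314 × 324) = -18.19035
Step 4: k = 2.67e+08 × exp(-18.19035)
Step 5: k = 2.67e+08 × 1.25902e-08 = 3.3616e+00 s⁻¹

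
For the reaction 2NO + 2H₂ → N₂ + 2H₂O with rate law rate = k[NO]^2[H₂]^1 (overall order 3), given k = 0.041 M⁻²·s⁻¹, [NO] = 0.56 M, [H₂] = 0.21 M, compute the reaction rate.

0.0027 M/s

Step 1: The rate law is rate = k[NO]^2[H₂]^1, overall order = 2+1 = 3
Step 2: Substitute values: rate = 0.041 × (0.56)^2 × (0.21)^1
Step 3: rate = 0.041 × 0.3136 × 0.21 = 0.0027001 M/s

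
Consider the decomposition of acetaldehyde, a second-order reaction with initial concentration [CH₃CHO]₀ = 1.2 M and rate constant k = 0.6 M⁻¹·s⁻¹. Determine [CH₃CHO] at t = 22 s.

0.07126 M

Step 1: For a second-order reaction: 1/[CH₃CHO] = 1/[CH₃CHO]₀ + kt
Step 2: 1/[CH₃CHO] = 1/1.2 + 0.6 × 22
Step 3: 1/[CH₃CHO] = 0.8333 + 13.2 = 14.03
Step 4: [CH₃CHO] = 1/14.03 = 0.07126 M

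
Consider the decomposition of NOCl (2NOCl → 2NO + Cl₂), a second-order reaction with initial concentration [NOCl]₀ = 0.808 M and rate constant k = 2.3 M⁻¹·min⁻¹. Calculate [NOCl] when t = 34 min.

0.01259 M

Step 1: For a second-order reaction: 1/[NOCl] = 1/[NOCl]₀ + kt
Step 2: 1/[NOCl] = 1/0.808 + 2.3 × 34
Step 3: 1/[NOCl] = 1.238 + 78.2 = 79.44
Step 4: [NOCl] = 1/79.44 = 0.01259 M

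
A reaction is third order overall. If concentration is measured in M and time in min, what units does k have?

M⁻²·min⁻¹

Step 1: For overall order n, rate = k × (concentration)^n.
Step 2: Rate has units M·min⁻¹; concentration term has units M^3.
Step 3: k = rate / (concentration)^n, so units of k = M^(1-3)·min⁻¹ = M⁻²·min⁻¹.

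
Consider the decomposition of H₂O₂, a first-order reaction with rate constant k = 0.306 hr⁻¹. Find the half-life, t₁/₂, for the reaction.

2.265 hr

Step 1: For a first-order reaction, t₁/₂ = ln(2)/k
Step 2: t₁/₂ = ln(2)/0.306
Step 3: t₁/₂ = 0.6931/0.306 = 2.265 hr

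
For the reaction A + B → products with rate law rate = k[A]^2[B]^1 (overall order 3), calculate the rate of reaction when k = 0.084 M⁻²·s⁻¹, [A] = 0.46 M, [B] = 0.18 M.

0.003199 M/s

Step 1: The rate law is rate = k[A]^2[B]^1, overall order = 2+1 = 3
Step 2: Substitute values: rate = 0.084 × (0.46)^2 × (0.18)^1
Step 3: rate = 0.084 × 0.2116 × 0.18 = 0.00319939 M/s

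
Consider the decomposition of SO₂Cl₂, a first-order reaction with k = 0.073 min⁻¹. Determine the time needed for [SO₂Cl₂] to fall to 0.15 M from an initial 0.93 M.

24.99 min

Step 1: For first-order: t = ln([SO₂Cl₂]₀/[SO₂Cl₂])/k
Step 2: t = ln(0.93/0.15)/0.073
Step 3: t = ln(6.2)/0.073
Step 4: t = 1.825/0.073 = 24.99 min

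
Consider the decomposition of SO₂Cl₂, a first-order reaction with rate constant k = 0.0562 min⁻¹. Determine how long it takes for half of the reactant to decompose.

12.33 min

Step 1: For a first-order reaction, t₁/₂ = ln(2)/k
Step 2: t₁/₂ = ln(2)/0.0562
Step 3: t₁/₂ = 0.6931/0.0562 = 12.33 min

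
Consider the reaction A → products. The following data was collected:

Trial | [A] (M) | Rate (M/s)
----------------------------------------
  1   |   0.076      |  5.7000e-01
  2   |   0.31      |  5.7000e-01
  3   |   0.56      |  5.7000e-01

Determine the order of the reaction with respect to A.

zeroth order (0)

Step 1: Compare trials - when concentration changes, rate stays constant.
Step 2: rate₂/rate₁ = 5.7000e-01/5.7000e-01 = 1
Step 3: [A]₂/[A]₁ = 0.31/0.076 = 4.079
Step 4: Since rate ratio ≈ (conc ratio)^0, the reaction is zeroth order.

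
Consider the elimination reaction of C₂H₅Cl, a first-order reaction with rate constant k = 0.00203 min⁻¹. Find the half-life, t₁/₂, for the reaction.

341.5 min

Step 1: For a first-order reaction, t₁/₂ = ln(2)/k
Step 2: t₁/₂ = ln(2)/0.00203
Step 3: t₁/₂ = 0.6931/0.00203 = 341.5 min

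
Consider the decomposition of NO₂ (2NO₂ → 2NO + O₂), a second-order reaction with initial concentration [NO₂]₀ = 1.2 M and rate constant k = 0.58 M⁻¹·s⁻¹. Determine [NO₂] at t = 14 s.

0.1117 M

Step 1: For a second-order reaction: 1/[NO₂] = 1/[NO₂]₀ + kt
Step 2: 1/[NO₂] = 1/1.2 + 0.58 × 14
Step 3: 1/[NO₂] = 0.8333 + 8.12 = 8.953
Step 4: [NO₂] = 1/8.953 = 0.1117 M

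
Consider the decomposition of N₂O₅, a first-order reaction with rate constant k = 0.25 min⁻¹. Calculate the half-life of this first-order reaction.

2.773 min

Step 1: For a first-order reaction, t₁/₂ = ln(2)/k
Step 2: t₁/₂ = ln(2)/0.25
Step 3: t₁/₂ = 0.6931/0.25 = 2.773 min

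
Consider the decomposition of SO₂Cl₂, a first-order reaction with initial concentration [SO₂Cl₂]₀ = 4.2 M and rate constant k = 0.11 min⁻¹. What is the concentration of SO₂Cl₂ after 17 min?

0.6473 M

Step 1: For a first-order reaction: [SO₂Cl₂] = [SO₂Cl₂]₀ × e^(-kt)
Step 2: [SO₂Cl₂] = 4.2 × e^(-0.11 × 17)
Step 3: [SO₂Cl₂] = 4.2 × e^(-1.87)
Step 4: [SO₂Cl₂] = 4.2 × 0.154124 = 0.6473 M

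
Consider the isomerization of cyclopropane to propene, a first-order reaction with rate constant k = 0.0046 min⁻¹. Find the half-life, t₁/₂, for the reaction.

150.7 min

Step 1: For a first-order reaction, t₁/₂ = ln(2)/k
Step 2: t₁/₂ = ln(2)/0.0046
Step 3: t₁/₂ = 0.6931/0.0046 = 150.7 min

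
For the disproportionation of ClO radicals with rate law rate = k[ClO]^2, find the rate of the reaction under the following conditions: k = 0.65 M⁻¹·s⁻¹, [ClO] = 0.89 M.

0.5149 M/s

Step 1: Identify the rate law: rate = k[ClO]^2
Step 2: Substitute values: rate = 0.65 × (0.89)^2
Step 3: Calculate: rate = 0.65 × 0.7921 = 0.514865 M/s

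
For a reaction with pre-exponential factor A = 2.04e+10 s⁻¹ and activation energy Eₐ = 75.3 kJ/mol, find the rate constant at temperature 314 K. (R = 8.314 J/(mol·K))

6.07e-03 s⁻¹

Step 1: Use the Arrhenius equation: k = A × exp(-Eₐ/RT)
Step 2: Convert Eₐ to J/mol: 75.3 kJ/mol = 75300 J/mol
Step 3: Calculate the exponent: -Eₐ/(RT) = -75300/(8.314 × 314) = -28.84399
Step 4: k = 2.04e+10 × exp(-28.84399)
Step 5: k = 2.04e+10 × 2.97313e-13 = 6.0652e-03 s⁻¹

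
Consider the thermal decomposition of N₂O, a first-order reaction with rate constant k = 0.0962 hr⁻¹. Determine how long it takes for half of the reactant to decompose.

7.205 hr

Step 1: For a first-order reaction, t₁/₂ = ln(2)/k
Step 2: t₁/₂ = ln(2)/0.0962
Step 3: t₁/₂ = 0.6931/0.0962 = 7.205 hr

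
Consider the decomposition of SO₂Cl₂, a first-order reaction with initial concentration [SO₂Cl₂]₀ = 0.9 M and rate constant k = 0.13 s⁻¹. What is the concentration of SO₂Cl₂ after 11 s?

0.2154 M

Step 1: For a first-order reaction: [SO₂Cl₂] = [SO₂Cl₂]₀ × e^(-kt)
Step 2: [SO₂Cl₂] = 0.9 × e^(-0.13 × 11)
Step 3: [SO₂Cl₂] = 0.9 × e^(-1.43)
Step 4: [SO₂Cl₂] = 0.9 × 0.239309 = 0.2154 M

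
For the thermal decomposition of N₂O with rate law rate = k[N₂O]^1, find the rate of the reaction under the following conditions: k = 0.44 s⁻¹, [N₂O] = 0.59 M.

0.2596 M/s

Step 1: Identify the rate law: rate = k[N₂O]^1
Step 2: Substitute values: rate = 0.44 × (0.59)^1
Step 3: Calculate: rate = 0.44 × 0.59 = 0.2596 M/s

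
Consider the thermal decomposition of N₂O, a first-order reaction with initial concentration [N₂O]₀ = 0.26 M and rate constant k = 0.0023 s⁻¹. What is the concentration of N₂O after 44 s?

0.235 M

Step 1: For a first-order reaction: [N₂O] = [N₂O]₀ × e^(-kt)
Step 2: [N₂O] = 0.26 × e^(-0.0023 × 44)
Step 3: [N₂O] = 0.26 × e^(-0.1012)
Step 4: [N₂O] = 0.26 × 0.903752 = 0.235 M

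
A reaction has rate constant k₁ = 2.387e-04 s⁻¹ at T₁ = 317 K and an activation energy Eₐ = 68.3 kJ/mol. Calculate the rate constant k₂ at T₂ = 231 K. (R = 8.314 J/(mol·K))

1.541e-08 s⁻¹

Step 1: Use the two-temperature Arrhenius form: ln(k₂/k₁) = -Eₐ/R × (1/T₂ - 1/T₁)
Step 2: Convert Eₐ to J/mol: 68.3 kJ/mol = 68300 J/mol
Step 3: 1/T₂ - 1/T₁ = 1/231 - 1/317 = 1.174430e-03 K⁻¹
Step 4: ln(k₂/k₁) = -68300/8.314 × 1.174430e-03 = -9.64801
Step 5: k₂ = k₁ × exp(-9.64801) = 2.387e-04 × 6.45539e-05 = 1.541e-08 s⁻¹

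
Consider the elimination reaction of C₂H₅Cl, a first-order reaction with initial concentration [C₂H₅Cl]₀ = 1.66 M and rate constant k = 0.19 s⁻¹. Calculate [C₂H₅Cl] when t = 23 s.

0.021 M

Step 1: For a first-order reaction: [C₂H₅Cl] = [C₂H₅Cl]₀ × e^(-kt)
Step 2: [C₂H₅Cl] = 1.66 × e^(-0.19 × 23)
Step 3: [C₂H₅Cl] = 1.66 × e^(-4.37)
Step 4: [C₂H₅Cl] = 1.66 × 0.0126512 = 0.021 M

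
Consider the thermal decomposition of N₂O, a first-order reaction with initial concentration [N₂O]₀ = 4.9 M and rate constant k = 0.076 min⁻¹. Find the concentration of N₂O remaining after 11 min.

2.124 M

Step 1: For a first-order reaction: [N₂O] = [N₂O]₀ × e^(-kt)
Step 2: [N₂O] = 4.9 × e^(-0.076 × 11)
Step 3: [N₂O] = 4.9 × e^(-0.836)
Step 4: [N₂O] = 4.9 × 0.433441 = 2.124 M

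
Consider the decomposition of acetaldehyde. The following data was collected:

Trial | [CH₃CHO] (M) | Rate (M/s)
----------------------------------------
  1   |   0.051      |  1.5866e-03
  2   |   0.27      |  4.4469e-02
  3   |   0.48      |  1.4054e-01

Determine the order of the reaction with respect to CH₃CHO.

second order (2)

Step 1: Compare trials to find order n where rate₂/rate₁ = ([CH₃CHO]₂/[CH₃CHO]₁)^n
Step 2: rate₂/rate₁ = 4.4469e-02/1.5866e-03 = 28.03
Step 3: [CH₃CHO]₂/[CH₃CHO]₁ = 0.27/0.051 = 5.294
Step 4: n = ln(28.03)/ln(5.294) = 2.00 ≈ 2
Step 5: The reaction is second order in CH₃CHO.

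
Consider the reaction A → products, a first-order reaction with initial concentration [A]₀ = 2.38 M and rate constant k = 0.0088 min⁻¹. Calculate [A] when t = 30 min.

1.828 M

Step 1: For a first-order reaction: [A] = [A]₀ × e^(-kt)
Step 2: [A] = 2.38 × e^(-0.0088 × 30)
Step 3: [A] = 2.38 × e^(-0.264)
Step 4: [A] = 2.38 × 0.767974 = 1.828 M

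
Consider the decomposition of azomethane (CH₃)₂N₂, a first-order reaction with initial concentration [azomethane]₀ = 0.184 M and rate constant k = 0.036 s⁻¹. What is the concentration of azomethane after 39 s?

0.04519 M

Step 1: For a first-order reaction: [azomethane] = [azomethane]₀ × e^(-kt)
Step 2: [azomethane] = 0.184 × e^(-0.036 × 39)
Step 3: [azomethane] = 0.184 × e^(-1.404)
Step 4: [azomethane] = 0.184 × 0.245613 = 0.04519 M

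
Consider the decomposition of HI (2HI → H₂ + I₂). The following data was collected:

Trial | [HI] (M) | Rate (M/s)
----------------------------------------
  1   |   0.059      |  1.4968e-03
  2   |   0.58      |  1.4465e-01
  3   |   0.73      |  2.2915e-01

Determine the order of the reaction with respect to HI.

second order (2)

Step 1: Compare trials to find order n where rate₂/rate₁ = ([HI]₂/[HI]₁)^n
Step 2: rate₂/rate₁ = 1.4465e-01/1.4968e-03 = 96.64
Step 3: [HI]₂/[HI]₁ = 0.58/0.059 = 9.831
Step 4: n = ln(96.64)/ln(9.831) = 2.00 ≈ 2
Step 5: The reaction is second order in HI.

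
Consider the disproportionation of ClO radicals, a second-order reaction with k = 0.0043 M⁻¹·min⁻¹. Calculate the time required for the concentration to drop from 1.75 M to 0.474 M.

357.7 min

Step 1: For second-order: t = (1/[ClO] - 1/[ClO]₀)/k
Step 2: t = (1/0.474 - 1/1.75)/0.0043
Step 3: t = (2.11 - 0.5714)/0.0043
Step 4: t = 1.538/0.0043 = 357.7 min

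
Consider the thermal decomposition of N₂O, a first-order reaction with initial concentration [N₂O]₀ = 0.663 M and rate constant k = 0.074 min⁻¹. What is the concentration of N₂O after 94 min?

0.0006318 M

Step 1: For a first-order reaction: [N₂O] = [N₂O]₀ × e^(-kt)
Step 2: [N₂O] = 0.663 × e^(-0.074 × 94)
Step 3: [N₂O] = 0.663 × e^(-6.956)
Step 4: [N₂O] = 0.663 × 0.000952901 = 0.0006318 M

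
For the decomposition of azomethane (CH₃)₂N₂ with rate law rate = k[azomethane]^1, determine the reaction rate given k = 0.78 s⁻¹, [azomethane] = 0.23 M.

0.1794 M/s

Step 1: Identify the rate law: rate = k[azomethane]^1
Step 2: Substitute values: rate = 0.78 × (0.23)^1
Step 3: Calculate: rate = 0.78 × 0.23 = 0.1794 M/s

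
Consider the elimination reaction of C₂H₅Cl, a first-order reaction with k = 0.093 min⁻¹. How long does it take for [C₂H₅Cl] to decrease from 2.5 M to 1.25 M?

7.453 min

Step 1: For first-order: t = ln([C₂H₅Cl]₀/[C₂H₅Cl])/k
Step 2: t = ln(2.5/1.25)/0.093
Step 3: t = ln(2)/0.093
Step 4: t = 0.6931/0.093 = 7.453 min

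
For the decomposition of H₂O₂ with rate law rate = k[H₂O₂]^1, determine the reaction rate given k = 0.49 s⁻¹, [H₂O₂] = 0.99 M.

0.4851 M/s

Step 1: Identify the rate law: rate = k[H₂O₂]^1
Step 2: Substitute values: rate = 0.49 × (0.99)^1
Step 3: Calculate: rate = 0.49 × 0.99 = 0.4851 M/s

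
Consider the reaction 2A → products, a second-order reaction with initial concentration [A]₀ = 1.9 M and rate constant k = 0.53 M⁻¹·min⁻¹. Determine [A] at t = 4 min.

0.3779 M

Step 1: For a second-order reaction: 1/[A] = 1/[A]₀ + kt
Step 2: 1/[A] = 1/1.9 + 0.53 × 4
Step 3: 1/[A] = 0.5263 + 2.12 = 2.646
Step 4: [A] = 1/2.646 = 0.3779 M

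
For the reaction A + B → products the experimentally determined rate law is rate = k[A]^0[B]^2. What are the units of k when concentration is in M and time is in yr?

M⁻¹·yr⁻¹

Step 1: Overall order = 0 + 2 = 2.
Step 2: rate has units M·yr⁻¹; [A]^0[B]^2 has units M^2.
Step 3: k = rate/([A]^0[B]^2), so units of k = M^(1-2)·yr⁻¹ = M⁻¹·yr⁻¹.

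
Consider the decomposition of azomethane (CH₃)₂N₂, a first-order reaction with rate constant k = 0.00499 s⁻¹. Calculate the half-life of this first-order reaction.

138.9 s

Step 1: For a first-order reaction, t₁/₂ = ln(2)/k
Step 2: t₁/₂ = ln(2)/0.00499
Step 3: t₁/₂ = 0.6931/0.00499 = 138.9 s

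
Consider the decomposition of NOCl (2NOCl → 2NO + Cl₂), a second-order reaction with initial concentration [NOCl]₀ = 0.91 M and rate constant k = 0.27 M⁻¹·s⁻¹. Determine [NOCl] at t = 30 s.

0.1087 M

Step 1: For a second-order reaction: 1/[NOCl] = 1/[NOCl]₀ + kt
Step 2: 1/[NOCl] = 1/0.91 + 0.27 × 30
Step 3: 1/[NOCl] = 1.099 + 8.1 = 9.199
Step 4: [NOCl] = 1/9.199 = 0.1087 M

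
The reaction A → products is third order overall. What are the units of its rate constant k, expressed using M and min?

M⁻²·min⁻¹

Step 1: For overall order n, rate = k × (concentration)^n.
Step 2: Rate has units M·min⁻¹; concentration term has units M^3.
Step 3: k = rate / (concentration)^n, so units of k = M^(1-3)·min⁻¹ = M⁻²·min⁻¹.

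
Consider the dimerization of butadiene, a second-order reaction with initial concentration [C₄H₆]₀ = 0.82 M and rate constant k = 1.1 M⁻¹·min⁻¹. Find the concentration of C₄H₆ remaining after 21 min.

0.04112 M

Step 1: For a second-order reaction: 1/[C₄H₆] = 1/[C₄H₆]₀ + kt
Step 2: 1/[C₄H₆] = 1/0.82 + 1.1 × 21
Step 3: 1/[C₄H₆] = 1.22 + 23.1 = 24.32
Step 4: [C₄H₆] = 1/24.32 = 0.04112 M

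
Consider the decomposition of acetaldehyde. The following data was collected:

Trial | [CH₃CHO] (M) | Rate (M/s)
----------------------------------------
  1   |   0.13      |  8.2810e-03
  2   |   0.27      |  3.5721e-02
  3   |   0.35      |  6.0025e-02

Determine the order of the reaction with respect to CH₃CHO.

second order (2)

Step 1: Compare trials to find order n where rate₂/rate₁ = ([CH₃CHO]₂/[CH₃CHO]₁)^n
Step 2: rate₂/rate₁ = 3.5721e-02/8.2810e-03 = 4.314
Step 3: [CH₃CHO]₂/[CH₃CHO]₁ = 0.27/0.13 = 2.077
Step 4: n = ln(4.314)/ln(2.077) = 2.00 ≈ 2
Step 5: The reaction is second order in CH₃CHO.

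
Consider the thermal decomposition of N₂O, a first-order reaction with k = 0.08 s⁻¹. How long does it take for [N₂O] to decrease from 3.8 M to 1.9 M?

8.664 s

Step 1: For first-order: t = ln([N₂O]₀/[N₂O])/k
Step 2: t = ln(3.8/1.9)/0.08
Step 3: t = ln(2)/0.08
Step 4: t = 0.6931/0.08 = 8.664 s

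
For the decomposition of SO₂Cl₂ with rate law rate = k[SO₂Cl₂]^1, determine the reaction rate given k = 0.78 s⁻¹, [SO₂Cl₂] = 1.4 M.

1.092 M/s

Step 1: Identify the rate law: rate = k[SO₂Cl₂]^1
Step 2: Substitute values: rate = 0.78 × (1.4)^1
Step 3: Calculate: rate = 0.78 × 1.4 = 1.092 M/s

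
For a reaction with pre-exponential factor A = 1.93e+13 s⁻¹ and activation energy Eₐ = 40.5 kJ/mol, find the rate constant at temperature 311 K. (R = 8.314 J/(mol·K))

3.04e+06 s⁻¹

Step 1: Use the Arrhenius equation: k = A × exp(-Eₐ/RT)
Step 2: Convert Eₐ to J/mol: 40.5 kJ/mol = 40500 J/mol
Step 3: Calculate the exponent: -Eₐ/(RT) = -40500/(8.314 × 311) = -15.66335
Step 4: k = 1.93e+13 × exp(-15.66335)
Step 5: k = 1.93e+13 × 1.57577e-07 = 3.0412e+06 s⁻¹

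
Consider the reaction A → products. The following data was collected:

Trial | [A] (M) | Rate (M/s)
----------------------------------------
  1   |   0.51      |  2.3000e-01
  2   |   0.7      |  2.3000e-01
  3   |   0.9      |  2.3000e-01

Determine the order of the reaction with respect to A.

zeroth order (0)

Step 1: Compare trials - when concentration changes, rate stays constant.
Step 2: rate₂/rate₁ = 2.3000e-01/2.3000e-01 = 1
Step 3: [A]₂/[A]₁ = 0.7/0.51 = 1.373
Step 4: Since rate ratio ≈ (conc ratio)^0, the reaction is zeroth order.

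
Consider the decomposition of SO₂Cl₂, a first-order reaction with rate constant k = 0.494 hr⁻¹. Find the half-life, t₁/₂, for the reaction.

1.403 hr

Step 1: For a first-order reaction, t₁/₂ = ln(2)/k
Step 2: t₁/₂ = ln(2)/0.494
Step 3: t₁/₂ = 0.6931/0.494 = 1.403 hr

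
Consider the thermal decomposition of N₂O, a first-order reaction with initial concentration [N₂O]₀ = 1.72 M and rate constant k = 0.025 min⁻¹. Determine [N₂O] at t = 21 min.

1.017 M

Step 1: For a first-order reaction: [N₂O] = [N₂O]₀ × e^(-kt)
Step 2: [N₂O] = 1.72 × e^(-0.025 × 21)
Step 3: [N₂O] = 1.72 × e^(-0.525)
Step 4: [N₂O] = 1.72 × 0.591555 = 1.017 M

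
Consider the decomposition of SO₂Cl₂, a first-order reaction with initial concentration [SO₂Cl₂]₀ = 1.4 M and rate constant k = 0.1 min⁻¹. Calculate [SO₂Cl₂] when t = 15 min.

0.3124 M

Step 1: For a first-order reaction: [SO₂Cl₂] = [SO₂Cl₂]₀ × e^(-kt)
Step 2: [SO₂Cl₂] = 1.4 × e^(-0.1 × 15)
Step 3: [SO₂Cl₂] = 1.4 × e^(-1.5)
Step 4: [SO₂Cl₂] = 1.4 × 0.22313 = 0.3124 M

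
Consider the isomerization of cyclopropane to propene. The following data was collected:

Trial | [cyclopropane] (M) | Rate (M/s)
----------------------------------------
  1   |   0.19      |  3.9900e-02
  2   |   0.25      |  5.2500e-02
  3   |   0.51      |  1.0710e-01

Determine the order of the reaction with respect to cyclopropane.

first order (1)

Step 1: Compare trials to find order n where rate₂/rate₁ = ([cyclopropane]₂/[cyclopropane]₁)^n
Step 2: rate₂/rate₁ = 5.2500e-02/3.9900e-02 = 1.316
Step 3: [cyclopropane]₂/[cyclopropane]₁ = 0.25/0.19 = 1.316
Step 4: n = ln(1.316)/ln(1.316) = 1.00 ≈ 1
Step 5: The reaction is first order in cyclopropane.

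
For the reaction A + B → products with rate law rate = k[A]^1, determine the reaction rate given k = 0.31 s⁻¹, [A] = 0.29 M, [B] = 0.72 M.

0.0899 M/s

Step 1: The rate law is rate = k[A]^1
Step 2: Note that the rate does not depend on [B] (zero order in B).
Step 3: rate = 0.31 × (0.29)^1 = 0.0899 M/s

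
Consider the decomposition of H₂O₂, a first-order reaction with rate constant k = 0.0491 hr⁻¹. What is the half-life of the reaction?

14.12 hr

Step 1: For a first-order reaction, t₁/₂ = ln(2)/k
Step 2: t₁/₂ = ln(2)/0.0491
Step 3: t₁/₂ = 0.6931/0.0491 = 14.12 hr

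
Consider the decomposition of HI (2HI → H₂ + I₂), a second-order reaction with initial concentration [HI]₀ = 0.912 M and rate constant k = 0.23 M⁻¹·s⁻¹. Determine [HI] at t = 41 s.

0.095 M

Step 1: For a second-order reaction: 1/[HI] = 1/[HI]₀ + kt
Step 2: 1/[HI] = 1/0.912 + 0.23 × 41
Step 3: 1/[HI] = 1.096 + 9.43 = 10.53
Step 4: [HI] = 1/10.53 = 0.095 M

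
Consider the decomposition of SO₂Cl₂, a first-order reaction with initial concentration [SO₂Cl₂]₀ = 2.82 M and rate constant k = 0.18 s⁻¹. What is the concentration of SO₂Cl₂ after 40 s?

0.002105 M

Step 1: For a first-order reaction: [SO₂Cl₂] = [SO₂Cl₂]₀ × e^(-kt)
Step 2: [SO₂Cl₂] = 2.82 × e^(-0.18 × 40)
Step 3: [SO₂Cl₂] = 2.82 × e^(-7.2)
Step 4: [SO₂Cl₂] = 2.82 × 0.000746586 = 0.002105 M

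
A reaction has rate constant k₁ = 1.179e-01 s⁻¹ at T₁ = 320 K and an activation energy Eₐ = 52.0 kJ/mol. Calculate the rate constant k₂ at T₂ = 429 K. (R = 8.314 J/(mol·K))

1.691e+01 s⁻¹

Step 1: Use the two-temperature Arrhenius form: ln(k₂/k₁) = -Eₐ/R × (1/T₂ - 1/T₁)
Step 2: Convert Eₐ to J/mol: 52.0 kJ/mol = 52000 J/mol
Step 3: 1/T₂ - 1/T₁ = 1/429 - 1/320 = -7.939977e-04 K⁻¹
Step 4: ln(k₂/k₁) = -52000/8.314 × -7.939977e-04 = 4.96607
Step 5: k₂ = k₁ × exp(4.96607) = 1.179e-01 × 1.43462e+02 = 1.691e+01 s⁻¹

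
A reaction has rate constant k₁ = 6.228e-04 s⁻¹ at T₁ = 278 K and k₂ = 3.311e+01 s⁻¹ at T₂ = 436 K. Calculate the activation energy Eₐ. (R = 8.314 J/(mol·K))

69.4 kJ/mol

Step 1: Use the two-temperature Arrhenius form: ln(k₂/k₁) = -Eₐ/R × (1/T₂ - 1/T₁)
Step 2: ln(k₂/k₁) = ln(3.311e+01/6.228e-04) = ln(53163.1) = 10.8811
Step 3: 1/T₂ - 1/T₁ = 1/436 - 1/278 = -1.303544e-03 K⁻¹
Step 4: Eₐ = -R × ln(k₂/k₁) / (1/T₂ - 1/T₁) = -8.314 × 10.8811 / -1.303544e-03
Step 5: Eₐ = 6.9400e+04 J/mol = 69.4 kJ/mol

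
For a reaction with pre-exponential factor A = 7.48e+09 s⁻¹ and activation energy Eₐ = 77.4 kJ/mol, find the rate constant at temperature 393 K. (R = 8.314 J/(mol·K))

3.86e-01 s⁻¹

Step 1: Use the Arrhenius equation: k = A × exp(-Eₐ/RT)
Step 2: Convert Eₐ to J/mol: 77.4 kJ/mol = 77400 J/mol
Step 3: Calculate the exponent: -Eₐ/(RT) = -77400/(8.314 × 393) = -23.68855
Step 4: k = 7.48e+09 × exp(-23.68855)
Step 5: k = 7.48e+09 × 5.15458e-11 = 3.8556e-01 s⁻¹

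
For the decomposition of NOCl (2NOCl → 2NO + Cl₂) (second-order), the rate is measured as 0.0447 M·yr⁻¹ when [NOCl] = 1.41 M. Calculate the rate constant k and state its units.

0.02248 M⁻¹·yr⁻¹

Step 1: rate = k[NOCl]^2, so k = rate / [NOCl]^2.
Step 2: k = 0.0447 / (1.41)^2 = 0.0447 / 1.988.
Step 3: k = 0.02248 M⁻¹·yr⁻¹.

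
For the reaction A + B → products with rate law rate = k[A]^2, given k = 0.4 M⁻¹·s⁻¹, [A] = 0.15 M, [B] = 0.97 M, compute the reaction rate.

0.009 M/s

Step 1: The rate law is rate = k[A]^2
Step 2: Note that the rate does not depend on [B] (zero order in B).
Step 3: rate = 0.4 × (0.15)^2 = 0.009 M/s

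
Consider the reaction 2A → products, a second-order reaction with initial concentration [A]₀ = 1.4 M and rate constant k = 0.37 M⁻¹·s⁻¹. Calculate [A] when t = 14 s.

0.1697 M

Step 1: For a second-order reaction: 1/[A] = 1/[A]₀ + kt
Step 2: 1/[A] = 1/1.4 + 0.37 × 14
Step 3: 1/[A] = 0.7143 + 5.18 = 5.894
Step 4: [A] = 1/5.894 = 0.1697 M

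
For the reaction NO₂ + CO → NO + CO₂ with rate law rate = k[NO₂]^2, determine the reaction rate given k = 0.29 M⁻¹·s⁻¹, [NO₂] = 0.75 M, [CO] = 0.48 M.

0.1631 M/s

Step 1: The rate law is rate = k[NO₂]^2
Step 2: Note that the rate does not depend on [CO] (zero order in CO).
Step 3: rate = 0.29 × (0.75)^2 = 0.163125 M/s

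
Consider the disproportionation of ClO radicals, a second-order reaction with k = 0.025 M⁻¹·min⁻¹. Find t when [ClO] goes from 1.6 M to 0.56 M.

46.43 min

Step 1: For second-order: t = (1/[ClO] - 1/[ClO]₀)/k
Step 2: t = (1/0.56 - 1/1.6)/0.025
Step 3: t = (1.786 - 0.625)/0.025
Step 4: t = 1.161/0.025 = 46.43 min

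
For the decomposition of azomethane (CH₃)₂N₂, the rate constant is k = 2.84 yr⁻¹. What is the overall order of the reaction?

first order (1)

Step 1: The units of k for an nth-order reaction are (concentration)^(1-n)·(time)⁻¹.
Step 2: Here k has units yr⁻¹, so the concentration exponent is 0.
Step 3: 1 - n = 0 ⇒ n = 1. The reaction is first order.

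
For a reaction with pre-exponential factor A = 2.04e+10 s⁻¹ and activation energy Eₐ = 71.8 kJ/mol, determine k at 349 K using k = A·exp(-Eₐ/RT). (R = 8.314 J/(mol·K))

3.66e-01 s⁻¹

Step 1: Use the Arrhenius equation: k = A × exp(-Eₐ/RT)
Step 2: Convert Eₐ to J/mol: 71.8 kJ/mol = 71800 J/mol
Step 3: Calculate the exponent: -Eₐ/(RT) = -71800/(8.314 × 349) = -24.74509
Step 4: k = 2.04e+10 × exp(-24.74509)
Step 5: k = 2.04e+10 × 1.79202e-11 = 3.6557e-01 s⁻¹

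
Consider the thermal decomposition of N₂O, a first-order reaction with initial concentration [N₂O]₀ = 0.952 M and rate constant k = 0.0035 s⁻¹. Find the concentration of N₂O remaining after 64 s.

0.7609 M

Step 1: For a first-order reaction: [N₂O] = [N₂O]₀ × e^(-kt)
Step 2: [N₂O] = 0.952 × e^(-0.0035 × 64)
Step 3: [N₂O] = 0.952 × e^(-0.224)
Step 4: [N₂O] = 0.952 × 0.799315 = 0.7609 M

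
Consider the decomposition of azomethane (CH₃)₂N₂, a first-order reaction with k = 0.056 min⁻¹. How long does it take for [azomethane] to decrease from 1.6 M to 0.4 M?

24.76 min

Step 1: For first-order: t = ln([azomethane]₀/[azomethane])/k
Step 2: t = ln(1.6/0.4)/0.056
Step 3: t = ln(4)/0.056
Step 4: t = 1.386/0.056 = 24.76 min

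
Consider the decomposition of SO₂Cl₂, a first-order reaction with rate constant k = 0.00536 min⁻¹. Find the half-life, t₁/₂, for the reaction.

129.3 min

Step 1: For a first-order reaction, t₁/₂ = ln(2)/k
Step 2: t₁/₂ = ln(2)/0.00536
Step 3: t₁/₂ = 0.6931/0.00536 = 129.3 min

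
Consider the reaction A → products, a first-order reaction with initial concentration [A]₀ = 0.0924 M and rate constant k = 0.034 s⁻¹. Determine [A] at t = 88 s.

0.004637 M

Step 1: For a first-order reaction: [A] = [A]₀ × e^(-kt)
Step 2: [A] = 0.0924 × e^(-0.034 × 88)
Step 3: [A] = 0.0924 × e^(-2.992)
Step 4: [A] = 0.0924 × 0.050187 = 0.004637 M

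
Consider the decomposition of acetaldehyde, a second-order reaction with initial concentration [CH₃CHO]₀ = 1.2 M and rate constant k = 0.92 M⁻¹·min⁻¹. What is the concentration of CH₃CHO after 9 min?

0.1097 M

Step 1: For a second-order reaction: 1/[CH₃CHO] = 1/[CH₃CHO]₀ + kt
Step 2: 1/[CH₃CHO] = 1/1.2 + 0.92 × 9
Step 3: 1/[CH₃CHO] = 0.8333 + 8.28 = 9.113
Step 4: [CH₃CHO] = 1/9.113 = 0.1097 M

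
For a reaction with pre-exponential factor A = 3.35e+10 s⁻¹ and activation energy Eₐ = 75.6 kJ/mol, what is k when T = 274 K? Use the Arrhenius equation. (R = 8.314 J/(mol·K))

1.30e-04 s⁻¹

Step 1: Use the Arrhenius equation: k = A × exp(-Eₐ/RT)
Step 2: Convert Eₐ to J/mol: 75.6 kJ/mol = 75600 J/mol
Step 3: Calculate the exponent: -Eₐ/(RT) = -75600/(8.314 × 274) = -33.18648
Step 4: k = 3.35e+10 × exp(-33.18648)
Step 5: k = 3.35e+10 × 3.86629e-15 = 1.2952e-04 s⁻¹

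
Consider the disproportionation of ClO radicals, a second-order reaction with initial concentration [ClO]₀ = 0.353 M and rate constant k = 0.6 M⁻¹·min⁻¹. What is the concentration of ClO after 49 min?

0.03102 M

Step 1: For a second-order reaction: 1/[ClO] = 1/[ClO]₀ + kt
Step 2: 1/[ClO] = 1/0.353 + 0.6 × 49
Step 3: 1/[ClO] = 2.833 + 29.4 = 32.23
Step 4: [ClO] = 1/32.23 = 0.03102 M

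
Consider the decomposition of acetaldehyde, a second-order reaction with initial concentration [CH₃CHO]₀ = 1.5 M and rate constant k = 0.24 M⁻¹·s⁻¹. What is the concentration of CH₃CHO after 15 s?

0.2344 M

Step 1: For a second-order reaction: 1/[CH₃CHO] = 1/[CH₃CHO]₀ + kt
Step 2: 1/[CH₃CHO] = 1/1.5 + 0.24 × 15
Step 3: 1/[CH₃CHO] = 0.6667 + 3.6 = 4.267
Step 4: [CH₃CHO] = 1/4.267 = 0.2344 M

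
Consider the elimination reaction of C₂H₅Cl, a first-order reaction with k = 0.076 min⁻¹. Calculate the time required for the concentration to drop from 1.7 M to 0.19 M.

28.83 min

Step 1: For first-order: t = ln([C₂H₅Cl]₀/[C₂H₅Cl])/k
Step 2: t = ln(1.7/0.19)/0.076
Step 3: t = ln(8.947)/0.076
Step 4: t = 2.191/0.076 = 28.83 min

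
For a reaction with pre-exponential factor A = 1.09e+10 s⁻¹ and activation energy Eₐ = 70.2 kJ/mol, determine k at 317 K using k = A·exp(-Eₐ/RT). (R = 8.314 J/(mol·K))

2.95e-02 s⁻¹

Step 1: Use the Arrhenius equation: k = A × exp(-Eₐ/RT)
Step 2: Convert Eₐ to J/mol: 70.2 kJ/mol = 70200 J/mol
Step 3: Calculate the exponent: -Eₐ/(RT) = -70200/(8.314 × 317) = -26.63593
Step 4: k = 1.09e+10 × exp(-26.63593)
Step 5: k = 1.09e+10 × 2.70497e-12 = 2.9484e-02 s⁻¹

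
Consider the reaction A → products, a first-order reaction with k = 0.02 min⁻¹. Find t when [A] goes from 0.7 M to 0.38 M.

30.55 min

Step 1: For first-order: t = ln([A]₀/[A])/k
Step 2: t = ln(0.7/0.38)/0.02
Step 3: t = ln(1.842)/0.02
Step 4: t = 0.6109/0.02 = 30.55 min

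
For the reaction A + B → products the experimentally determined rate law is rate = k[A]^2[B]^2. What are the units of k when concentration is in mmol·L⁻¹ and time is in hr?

(mmol·L⁻¹)⁻³·hr⁻¹

Step 1: Overall order = 2 + 2 = 4.
Step 2: rate has units mmol·L⁻¹·hr⁻¹; [A]^2[B]^2 has units (mmol·L⁻¹)^4.
Step 3: k = rate/([A]^2[B]^2), so units of k = (mmol·L⁻¹)^(1-4)·hr⁻¹ = (mmol·L⁻¹)⁻³·hr⁻¹.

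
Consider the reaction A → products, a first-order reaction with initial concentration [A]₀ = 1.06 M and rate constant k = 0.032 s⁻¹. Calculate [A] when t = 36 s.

0.335 M

Step 1: For a first-order reaction: [A] = [A]₀ × e^(-kt)
Step 2: [A] = 1.06 × e^(-0.032 × 36)
Step 3: [A] = 1.06 × e^(-1.152)
Step 4: [A] = 1.06 × 0.316004 = 0.335 M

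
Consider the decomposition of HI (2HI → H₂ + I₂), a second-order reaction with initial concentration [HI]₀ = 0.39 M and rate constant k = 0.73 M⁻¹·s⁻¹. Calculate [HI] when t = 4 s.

0.1823 M

Step 1: For a second-order reaction: 1/[HI] = 1/[HI]₀ + kt
Step 2: 1/[HI] = 1/0.39 + 0.73 × 4
Step 3: 1/[HI] = 2.564 + 2.92 = 5.484
Step 4: [HI] = 1/5.484 = 0.1823 M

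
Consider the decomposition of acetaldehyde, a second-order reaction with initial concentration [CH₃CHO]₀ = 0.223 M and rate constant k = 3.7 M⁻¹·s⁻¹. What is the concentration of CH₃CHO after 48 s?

0.005492 M

Step 1: For a second-order reaction: 1/[CH₃CHO] = 1/[CH₃CHO]₀ + kt
Step 2: 1/[CH₃CHO] = 1/0.223 + 3.7 × 48
Step 3: 1/[CH₃CHO] = 4.484 + 177.6 = 182.1
Step 4: [CH₃CHO] = 1/182.1 = 0.005492 M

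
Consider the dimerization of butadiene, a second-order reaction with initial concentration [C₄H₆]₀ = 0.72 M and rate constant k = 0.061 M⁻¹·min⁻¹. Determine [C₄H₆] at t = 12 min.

0.4715 M

Step 1: For a second-order reaction: 1/[C₄H₆] = 1/[C₄H₆]₀ + kt
Step 2: 1/[C₄H₆] = 1/0.72 + 0.061 × 12
Step 3: 1/[C₄H₆] = 1.389 + 0.732 = 2.121
Step 4: [C₄H₆] = 1/2.121 = 0.4715 M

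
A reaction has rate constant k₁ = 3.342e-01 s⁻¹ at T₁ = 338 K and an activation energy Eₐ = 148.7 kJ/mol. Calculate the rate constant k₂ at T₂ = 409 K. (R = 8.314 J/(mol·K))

3.261e+03 s⁻¹

Step 1: Use the two-temperature Arrhenius form: ln(k₂/k₁) = -Eₐ/R × (1/T₂ - 1/T₁)
Step 2: Convert Eₐ to J/mol: 148.7 kJ/mol = 148700 J/mol
Step 3: 1/T₂ - 1/T₁ = 1/409 - 1/338 = -5.135921e-04 K⁻¹
Step 4: ln(k₂/k₁) = -148700/8.314 × -5.135921e-04 = 9.18585
Step 5: k₂ = k₁ × exp(9.18585) = 3.342e-01 × 9.75807e+03 = 3.261e+03 s⁻¹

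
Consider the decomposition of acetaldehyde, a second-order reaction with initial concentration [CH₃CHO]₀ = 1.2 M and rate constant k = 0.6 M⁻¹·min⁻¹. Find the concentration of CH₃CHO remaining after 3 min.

0.3797 M

Step 1: For a second-order reaction: 1/[CH₃CHO] = 1/[CH₃CHO]₀ + kt
Step 2: 1/[CH₃CHO] = 1/1.2 + 0.6 × 3
Step 3: 1/[CH₃CHO] = 0.8333 + 1.8 = 2.633
Step 4: [CH₃CHO] = 1/2.633 = 0.3797 M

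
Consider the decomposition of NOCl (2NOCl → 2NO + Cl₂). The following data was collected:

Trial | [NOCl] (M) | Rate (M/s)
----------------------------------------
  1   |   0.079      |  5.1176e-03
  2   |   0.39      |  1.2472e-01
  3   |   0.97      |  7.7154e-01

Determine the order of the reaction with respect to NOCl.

second order (2)

Step 1: Compare trials to find order n where rate₂/rate₁ = ([NOCl]₂/[NOCl]₁)^n
Step 2: rate₂/rate₁ = 1.2472e-01/5.1176e-03 = 24.37
Step 3: [NOCl]₂/[NOCl]₁ = 0.39/0.079 = 4.937
Step 4: n = ln(24.37)/ln(4.937) = 2.00 ≈ 2
Step 5: The reaction is second order in NOCl.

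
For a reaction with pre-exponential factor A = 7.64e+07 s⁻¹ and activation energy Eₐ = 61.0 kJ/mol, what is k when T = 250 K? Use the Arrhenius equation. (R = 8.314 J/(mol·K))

1.37e-05 s⁻¹

Step 1: Use the Arrhenius equation: k = A × exp(-Eₐ/RT)
Step 2: Convert Eₐ to J/mol: 61.0 kJ/mol = 61000 J/mol
Step 3: Calculate the exponent: -Eₐ/(RT) = -61000/(8.314 × 250) = -29.34809
Step 4: k = 7.64e+07 × exp(-29.34809)
Step 5: k = 7.64e+07 × 1.79592e-13 = 1.3721e-05 s⁻¹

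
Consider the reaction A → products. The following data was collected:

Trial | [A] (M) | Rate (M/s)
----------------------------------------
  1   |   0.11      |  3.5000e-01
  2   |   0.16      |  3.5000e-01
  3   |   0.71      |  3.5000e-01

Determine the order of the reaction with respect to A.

zeroth order (0)

Step 1: Compare trials - when concentration changes, rate stays constant.
Step 2: rate₂/rate₁ = 3.5000e-01/3.5000e-01 = 1
Step 3: [A]₂/[A]₁ = 0.16/0.11 = 1.455
Step 4: Since rate ratio ≈ (conc ratio)^0, the reaction is zeroth order.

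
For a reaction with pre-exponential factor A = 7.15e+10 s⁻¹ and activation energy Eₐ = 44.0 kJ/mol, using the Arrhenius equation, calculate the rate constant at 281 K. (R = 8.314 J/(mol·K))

4.73e+02 s⁻¹

Step 1: Use the Arrhenius equation: k = A × exp(-Eₐ/RT)
Step 2: Convert Eₐ to J/mol: 44.0 kJ/mol = 44000 J/mol
Step 3: Calculate the exponent: -Eₐ/(RT) = -44000/(8.314 × 281) = -18.83373
Step 4: k = 7.15e+10 × exp(-18.83373)
Step 5: k = 7.15e+10 × 6.61630e-09 = 4.7307e+02 s⁻¹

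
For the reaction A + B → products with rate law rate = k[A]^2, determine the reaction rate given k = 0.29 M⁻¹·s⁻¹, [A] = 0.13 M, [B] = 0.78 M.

0.004901 M/s

Step 1: The rate law is rate = k[A]^2
Step 2: Note that the rate does not depend on [B] (zero order in B).
Step 3: rate = 0.29 × (0.13)^2 = 0.004901 M/s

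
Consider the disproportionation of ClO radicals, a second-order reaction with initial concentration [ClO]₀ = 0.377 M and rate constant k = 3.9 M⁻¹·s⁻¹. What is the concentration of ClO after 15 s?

0.01635 M

Step 1: For a second-order reaction: 1/[ClO] = 1/[ClO]₀ + kt
Step 2: 1/[ClO] = 1/0.377 + 3.9 × 15
Step 3: 1/[ClO] = 2.653 + 58.5 = 61.15
Step 4: [ClO] = 1/61.15 = 0.01635 M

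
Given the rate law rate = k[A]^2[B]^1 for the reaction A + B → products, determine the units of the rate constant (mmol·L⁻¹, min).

(mmol·L⁻¹)⁻²·min⁻¹

Step 1: Overall order = 2 + 1 = 3.
Step 2: rate has units mmol·L⁻¹·min⁻¹; [A]^2[B]^1 has units (mmol·L⁻¹)^3.
Step 3: k = rate/([A]^2[B]^1), so units of k = (mmol·L⁻¹)^(1-3)·min⁻¹ = (mmol·L⁻¹)⁻²·min⁻¹.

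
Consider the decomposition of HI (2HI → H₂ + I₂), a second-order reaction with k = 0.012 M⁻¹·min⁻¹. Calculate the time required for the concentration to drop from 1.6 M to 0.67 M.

72.29 min

Step 1: For second-order: t = (1/[HI] - 1/[HI]₀)/k
Step 2: t = (1/0.67 - 1/1.6)/0.012
Step 3: t = (1.493 - 0.625)/0.012
Step 4: t = 0.8675/0.012 = 72.29 min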